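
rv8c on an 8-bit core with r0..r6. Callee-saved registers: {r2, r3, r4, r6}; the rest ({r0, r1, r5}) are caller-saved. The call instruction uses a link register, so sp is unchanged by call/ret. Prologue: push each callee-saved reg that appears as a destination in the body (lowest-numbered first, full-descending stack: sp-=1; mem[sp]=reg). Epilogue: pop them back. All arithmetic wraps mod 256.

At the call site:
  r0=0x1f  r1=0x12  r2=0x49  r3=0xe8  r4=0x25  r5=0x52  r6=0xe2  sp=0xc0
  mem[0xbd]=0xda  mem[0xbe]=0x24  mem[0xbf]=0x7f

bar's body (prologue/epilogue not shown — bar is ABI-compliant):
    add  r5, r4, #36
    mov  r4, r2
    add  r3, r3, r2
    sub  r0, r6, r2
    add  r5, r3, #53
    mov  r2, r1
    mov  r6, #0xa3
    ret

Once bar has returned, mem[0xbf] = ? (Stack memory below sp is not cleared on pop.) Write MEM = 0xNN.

prologue: push r2 -> mem[0xbf]=0x49, sp=0xbf
prologue: push r3 -> mem[0xbe]=0xe8, sp=0xbe
prologue: push r4 -> mem[0xbd]=0x25, sp=0xbd
prologue: push r6 -> mem[0xbc]=0xe2, sp=0xbc
body[0] add  r5, r4, #36 -> r5=0x49
body[1] mov  r4, r2 -> r4=0x49
body[2] add  r3, r3, r2 -> r3=0x31
body[3] sub  r0, r6, r2 -> r0=0x99
body[4] add  r5, r3, #53 -> r5=0x66
body[5] mov  r2, r1 -> r2=0x12
body[6] mov  r6, #0xa3 -> r6=0xa3
epilogue: pop r6=0xe2, sp=0xbd
epilogue: pop r4=0x25, sp=0xbe
epilogue: pop r3=0xe8, sp=0xbf
epilogue: pop r2=0x49, sp=0xc0
prologue pushed ['r2', 'r3', 'r4', 'r6'] at ['0xbf', '0xbe', '0xbd', '0xbc']

MEM = 0x49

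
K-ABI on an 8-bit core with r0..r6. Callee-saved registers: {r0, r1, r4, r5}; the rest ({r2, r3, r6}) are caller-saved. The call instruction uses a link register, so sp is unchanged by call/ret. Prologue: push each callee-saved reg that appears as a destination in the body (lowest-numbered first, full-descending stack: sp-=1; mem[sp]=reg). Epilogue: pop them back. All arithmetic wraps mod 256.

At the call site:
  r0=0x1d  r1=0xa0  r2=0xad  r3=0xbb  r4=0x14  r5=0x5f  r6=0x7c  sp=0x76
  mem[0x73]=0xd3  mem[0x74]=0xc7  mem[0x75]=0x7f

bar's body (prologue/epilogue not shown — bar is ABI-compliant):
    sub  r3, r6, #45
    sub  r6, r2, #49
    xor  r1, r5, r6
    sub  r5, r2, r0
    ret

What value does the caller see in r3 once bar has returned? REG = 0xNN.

REG = 0x4f

prologue: push r1 → mem[0x75]=0xa0, sp=0x75
prologue: push r5 → mem[0x74]=0x5f, sp=0x74
body[0] sub  r3, r6, #45 → r3=0x4f
body[1] sub  r6, r2, #49 → r6=0x7c
body[2] xor  r1, r5, r6 → r1=0x23
body[3] sub  r5, r2, r0 → r5=0x90
epilogue: pop r5=0x5f, sp=0x75
epilogue: pop r1=0xa0, sp=0x76
r3 is caller-saved → body value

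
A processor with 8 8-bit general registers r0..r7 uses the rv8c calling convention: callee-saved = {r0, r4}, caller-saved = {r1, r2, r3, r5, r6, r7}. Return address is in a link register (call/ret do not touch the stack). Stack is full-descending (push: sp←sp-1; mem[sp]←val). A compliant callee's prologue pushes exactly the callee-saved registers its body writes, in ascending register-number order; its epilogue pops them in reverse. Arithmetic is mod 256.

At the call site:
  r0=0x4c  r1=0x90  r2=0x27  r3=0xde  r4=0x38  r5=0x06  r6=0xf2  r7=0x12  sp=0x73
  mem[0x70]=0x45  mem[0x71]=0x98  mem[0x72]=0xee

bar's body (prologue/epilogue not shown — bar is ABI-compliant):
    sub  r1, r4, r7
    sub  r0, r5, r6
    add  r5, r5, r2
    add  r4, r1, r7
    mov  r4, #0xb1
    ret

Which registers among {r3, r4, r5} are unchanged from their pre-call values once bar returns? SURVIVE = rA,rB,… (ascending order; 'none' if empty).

SURVIVE = r3,r4

prologue: push r0 -> mem[0x72]=0x4c, sp=0x72
prologue: push r4 -> mem[0x71]=0x38, sp=0x71
body[0] sub  r1, r4, r7 -> r1=0x26
body[1] sub  r0, r5, r6 -> r0=0x14
body[2] add  r5, r5, r2 -> r5=0x2d
body[3] add  r4, r1, r7 -> r4=0x38
body[4] mov  r4, #0xb1 -> r4=0xb1
epilogue: pop r4=0x38, sp=0x72
epilogue: pop r0=0x4c, sp=0x73
r3: caller-saved, written=False
r4: callee-saved, written=True
r5: caller-saved, written=True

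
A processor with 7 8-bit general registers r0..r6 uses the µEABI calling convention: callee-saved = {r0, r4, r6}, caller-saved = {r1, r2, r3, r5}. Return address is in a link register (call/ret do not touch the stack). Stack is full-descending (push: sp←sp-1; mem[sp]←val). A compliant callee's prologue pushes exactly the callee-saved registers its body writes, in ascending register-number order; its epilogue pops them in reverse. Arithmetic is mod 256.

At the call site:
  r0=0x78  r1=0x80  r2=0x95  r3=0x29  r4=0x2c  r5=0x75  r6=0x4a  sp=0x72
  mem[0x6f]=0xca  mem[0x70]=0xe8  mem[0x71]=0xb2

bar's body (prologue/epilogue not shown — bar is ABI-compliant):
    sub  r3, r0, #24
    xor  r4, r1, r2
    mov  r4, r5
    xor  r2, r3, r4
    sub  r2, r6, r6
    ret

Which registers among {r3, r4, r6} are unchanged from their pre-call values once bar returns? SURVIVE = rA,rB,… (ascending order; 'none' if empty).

prologue: push r4 → mem[0x71]=0x2c, sp=0x71
body[0] sub  r3, r0, #24 → r3=0x60
body[1] xor  r4, r1, r2 → r4=0x15
body[2] mov  r4, r5 → r4=0x75
body[3] xor  r2, r3, r4 → r2=0x15
body[4] sub  r2, r6, r6 → r2=0x00
epilogue: pop r4=0x2c, sp=0x72
r3: caller-saved, written=True
r4: callee-saved, written=True
r6: callee-saved, written=False

SURVIVE = r4,r6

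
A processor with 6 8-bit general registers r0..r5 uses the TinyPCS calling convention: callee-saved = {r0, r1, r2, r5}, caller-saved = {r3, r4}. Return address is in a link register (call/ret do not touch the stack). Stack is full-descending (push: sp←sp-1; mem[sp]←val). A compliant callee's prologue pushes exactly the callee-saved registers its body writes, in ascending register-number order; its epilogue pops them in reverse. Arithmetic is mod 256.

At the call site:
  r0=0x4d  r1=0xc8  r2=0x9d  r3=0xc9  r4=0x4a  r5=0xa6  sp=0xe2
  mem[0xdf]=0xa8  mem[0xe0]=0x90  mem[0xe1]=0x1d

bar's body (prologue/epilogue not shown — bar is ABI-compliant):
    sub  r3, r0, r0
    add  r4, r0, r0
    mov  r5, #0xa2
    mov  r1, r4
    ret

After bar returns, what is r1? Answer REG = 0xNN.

REG = 0xc8

prologue: push r1 -> mem[0xe1]=0xc8, sp=0xe1
prologue: push r5 -> mem[0xe0]=0xa6, sp=0xe0
body[0] sub  r3, r0, r0 -> r3=0x00
body[1] add  r4, r0, r0 -> r4=0x9a
body[2] mov  r5, #0xa2 -> r5=0xa2
body[3] mov  r1, r4 -> r1=0x9a
epilogue: pop r5=0xa6, sp=0xe1
epilogue: pop r1=0xc8, sp=0xe2
r1 is callee-saved -> restored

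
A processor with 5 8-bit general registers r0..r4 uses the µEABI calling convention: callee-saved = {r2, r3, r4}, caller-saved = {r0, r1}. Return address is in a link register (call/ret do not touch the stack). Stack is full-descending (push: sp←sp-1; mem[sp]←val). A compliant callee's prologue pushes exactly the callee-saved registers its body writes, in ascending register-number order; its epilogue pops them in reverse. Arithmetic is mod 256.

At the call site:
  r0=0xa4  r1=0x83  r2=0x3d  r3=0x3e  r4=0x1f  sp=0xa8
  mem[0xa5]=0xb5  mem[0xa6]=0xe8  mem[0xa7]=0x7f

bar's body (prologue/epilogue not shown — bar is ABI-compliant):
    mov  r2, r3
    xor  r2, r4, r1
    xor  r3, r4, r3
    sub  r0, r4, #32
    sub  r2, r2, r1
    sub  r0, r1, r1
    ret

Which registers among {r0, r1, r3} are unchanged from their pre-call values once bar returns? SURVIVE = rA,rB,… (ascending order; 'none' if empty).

prologue: push r2 -> mem[0xa7]=0x3d, sp=0xa7
prologue: push r3 -> mem[0xa6]=0x3e, sp=0xa6
body[0] mov  r2, r3 -> r2=0x3e
body[1] xor  r2, r4, r1 -> r2=0x9c
body[2] xor  r3, r4, r3 -> r3=0x21
body[3] sub  r0, r4, #32 -> r0=0xff
body[4] sub  r2, r2, r1 -> r2=0x19
body[5] sub  r0, r1, r1 -> r0=0x00
epilogue: pop r3=0x3e, sp=0xa7
epilogue: pop r2=0x3d, sp=0xa8
r0: caller-saved, written=True
r1: caller-saved, written=False
r3: callee-saved, written=True

SURVIVE = r1,r3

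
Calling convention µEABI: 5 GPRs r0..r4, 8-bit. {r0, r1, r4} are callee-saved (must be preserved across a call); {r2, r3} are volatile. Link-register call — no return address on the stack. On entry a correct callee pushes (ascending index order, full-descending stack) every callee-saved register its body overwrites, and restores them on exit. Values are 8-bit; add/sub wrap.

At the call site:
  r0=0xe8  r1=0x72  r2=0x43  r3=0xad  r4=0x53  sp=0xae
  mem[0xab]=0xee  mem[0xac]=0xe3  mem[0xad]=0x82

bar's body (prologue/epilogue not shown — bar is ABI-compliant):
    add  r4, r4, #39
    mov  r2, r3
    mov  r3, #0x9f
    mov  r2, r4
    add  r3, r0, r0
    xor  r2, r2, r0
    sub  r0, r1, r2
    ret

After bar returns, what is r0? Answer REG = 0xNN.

REG = 0xe8

prologue: push r0 → mem[0xad]=0xe8, sp=0xad
prologue: push r4 → mem[0xac]=0x53, sp=0xac
body[0] add  r4, r4, #39 → r4=0x7a
body[1] mov  r2, r3 → r2=0xad
body[2] mov  r3, #0x9f → r3=0x9f
body[3] mov  r2, r4 → r2=0x7a
body[4] add  r3, r0, r0 → r3=0xd0
body[5] xor  r2, r2, r0 → r2=0x92
body[6] sub  r0, r1, r2 → r0=0xe0
epilogue: pop r4=0x53, sp=0xad
epilogue: pop r0=0xe8, sp=0xae
r0 is callee-saved → restored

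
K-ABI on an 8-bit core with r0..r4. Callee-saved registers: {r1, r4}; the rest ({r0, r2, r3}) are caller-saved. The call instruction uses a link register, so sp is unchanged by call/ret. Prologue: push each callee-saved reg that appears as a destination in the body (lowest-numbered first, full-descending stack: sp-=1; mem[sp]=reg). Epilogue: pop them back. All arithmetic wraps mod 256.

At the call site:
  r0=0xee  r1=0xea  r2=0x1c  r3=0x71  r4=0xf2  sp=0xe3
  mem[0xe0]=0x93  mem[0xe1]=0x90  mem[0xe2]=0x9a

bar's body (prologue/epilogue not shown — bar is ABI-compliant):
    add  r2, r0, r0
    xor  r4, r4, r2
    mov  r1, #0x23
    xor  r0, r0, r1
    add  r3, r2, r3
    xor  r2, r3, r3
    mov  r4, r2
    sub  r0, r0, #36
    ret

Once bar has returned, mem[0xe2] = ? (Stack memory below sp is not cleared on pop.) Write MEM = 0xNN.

MEM = 0xea

prologue: push r1 → mem[0xe2]=0xea, sp=0xe2
prologue: push r4 → mem[0xe1]=0xf2, sp=0xe1
body[0] add  r2, r0, r0 → r2=0xdc
body[1] xor  r4, r4, r2 → r4=0x2e
body[2] mov  r1, #0x23 → r1=0x23
body[3] xor  r0, r0, r1 → r0=0xcd
body[4] add  r3, r2, r3 → r3=0x4d
body[5] xor  r2, r3, r3 → r2=0x00
body[6] mov  r4, r2 → r4=0x00
body[7] sub  r0, r0, #36 → r0=0xa9
epilogue: pop r4=0xf2, sp=0xe2
epilogue: pop r1=0xea, sp=0xe3
prologue pushed ['r1', 'r4'] at ['0xe2', '0xe1']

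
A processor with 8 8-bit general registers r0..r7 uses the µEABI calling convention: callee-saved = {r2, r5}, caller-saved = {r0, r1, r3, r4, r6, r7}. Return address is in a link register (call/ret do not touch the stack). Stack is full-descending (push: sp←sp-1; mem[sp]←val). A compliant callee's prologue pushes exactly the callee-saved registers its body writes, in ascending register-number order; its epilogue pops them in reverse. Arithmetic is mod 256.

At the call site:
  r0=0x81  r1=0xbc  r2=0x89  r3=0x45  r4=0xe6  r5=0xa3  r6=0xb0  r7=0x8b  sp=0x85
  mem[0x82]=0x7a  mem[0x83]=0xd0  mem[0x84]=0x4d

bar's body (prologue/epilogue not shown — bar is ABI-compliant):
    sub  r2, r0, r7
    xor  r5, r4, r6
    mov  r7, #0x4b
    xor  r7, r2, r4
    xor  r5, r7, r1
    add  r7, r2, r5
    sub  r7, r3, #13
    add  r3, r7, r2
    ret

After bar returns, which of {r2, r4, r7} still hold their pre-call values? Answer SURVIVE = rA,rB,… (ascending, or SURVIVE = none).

prologue: push r2 -> mem[0x84]=0x89, sp=0x84
prologue: push r5 -> mem[0x83]=0xa3, sp=0x83
body[0] sub  r2, r0, r7 -> r2=0xf6
body[1] xor  r5, r4, r6 -> r5=0x56
body[2] mov  r7, #0x4b -> r7=0x4b
body[3] xor  r7, r2, r4 -> r7=0x10
body[4] xor  r5, r7, r1 -> r5=0xac
body[5] add  r7, r2, r5 -> r7=0xa2
body[6] sub  r7, r3, #13 -> r7=0x38
body[7] add  r3, r7, r2 -> r3=0x2e
epilogue: pop r5=0xa3, sp=0x84
epilogue: pop r2=0x89, sp=0x85
r2: callee-saved, written=True
r4: caller-saved, written=False
r7: caller-saved, written=True

SURVIVE = r2,r4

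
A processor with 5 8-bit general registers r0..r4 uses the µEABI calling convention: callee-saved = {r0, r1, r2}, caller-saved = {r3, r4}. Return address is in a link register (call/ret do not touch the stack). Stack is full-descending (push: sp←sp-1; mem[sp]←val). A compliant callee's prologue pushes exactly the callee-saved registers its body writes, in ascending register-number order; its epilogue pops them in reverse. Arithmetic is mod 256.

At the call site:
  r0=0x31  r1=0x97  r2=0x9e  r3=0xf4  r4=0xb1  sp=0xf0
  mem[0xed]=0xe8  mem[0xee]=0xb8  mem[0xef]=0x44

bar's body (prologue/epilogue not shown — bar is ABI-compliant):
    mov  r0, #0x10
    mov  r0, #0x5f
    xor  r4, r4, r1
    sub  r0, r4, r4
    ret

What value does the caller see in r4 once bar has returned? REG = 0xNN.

prologue: push r0 → mem[0xef]=0x31, sp=0xef
body[0] mov  r0, #0x10 → r0=0x10
body[1] mov  r0, #0x5f → r0=0x5f
body[2] xor  r4, r4, r1 → r4=0x26
body[3] sub  r0, r4, r4 → r0=0x00
epilogue: pop r0=0x31, sp=0xf0
r4 is caller-saved → body value

REG = 0x26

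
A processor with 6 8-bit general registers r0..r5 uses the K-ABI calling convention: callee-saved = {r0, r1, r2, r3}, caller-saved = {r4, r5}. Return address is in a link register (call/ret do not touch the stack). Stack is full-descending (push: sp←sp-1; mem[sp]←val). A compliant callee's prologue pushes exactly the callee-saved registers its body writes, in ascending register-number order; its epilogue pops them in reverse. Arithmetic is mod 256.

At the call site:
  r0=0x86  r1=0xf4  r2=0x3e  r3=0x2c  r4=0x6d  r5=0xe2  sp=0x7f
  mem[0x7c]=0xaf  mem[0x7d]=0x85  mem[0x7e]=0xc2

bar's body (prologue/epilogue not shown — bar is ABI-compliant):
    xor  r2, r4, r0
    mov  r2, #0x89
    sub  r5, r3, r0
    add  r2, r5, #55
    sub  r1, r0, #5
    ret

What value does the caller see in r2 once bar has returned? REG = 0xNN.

prologue: push r1 -> mem[0x7e]=0xf4, sp=0x7e
prologue: push r2 -> mem[0x7d]=0x3e, sp=0x7d
body[0] xor  r2, r4, r0 -> r2=0xeb
body[1] mov  r2, #0x89 -> r2=0x89
body[2] sub  r5, r3, r0 -> r5=0xa6
body[3] add  r2, r5, #55 -> r2=0xdd
body[4] sub  r1, r0, #5 -> r1=0x81
epilogue: pop r2=0x3e, sp=0x7e
epilogue: pop r1=0xf4, sp=0x7f
r2 is callee-saved -> restored

REG = 0x3e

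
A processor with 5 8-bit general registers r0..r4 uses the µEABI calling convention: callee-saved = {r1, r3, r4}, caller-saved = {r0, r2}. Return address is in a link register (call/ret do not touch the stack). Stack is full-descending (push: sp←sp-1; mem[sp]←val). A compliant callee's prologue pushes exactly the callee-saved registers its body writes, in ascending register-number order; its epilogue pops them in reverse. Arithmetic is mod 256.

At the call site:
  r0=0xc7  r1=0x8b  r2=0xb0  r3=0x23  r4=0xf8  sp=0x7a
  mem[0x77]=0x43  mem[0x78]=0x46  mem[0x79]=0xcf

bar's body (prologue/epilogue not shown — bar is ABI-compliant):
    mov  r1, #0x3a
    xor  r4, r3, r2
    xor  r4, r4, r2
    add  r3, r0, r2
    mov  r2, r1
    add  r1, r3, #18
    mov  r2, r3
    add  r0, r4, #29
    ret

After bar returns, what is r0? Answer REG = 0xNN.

prologue: push r1 → mem[0x79]=0x8b, sp=0x79
prologue: push r3 → mem[0x78]=0x23, sp=0x78
prologue: push r4 → mem[0x77]=0xf8, sp=0x77
body[0] mov  r1, #0x3a → r1=0x3a
body[1] xor  r4, r3, r2 → r4=0x93
body[2] xor  r4, r4, r2 → r4=0x23
body[3] add  r3, r0, r2 → r3=0x77
body[4] mov  r2, r1 → r2=0x3a
body[5] add  r1, r3, #18 → r1=0x89
body[6] mov  r2, r3 → r2=0x77
body[7] add  r0, r4, #29 → r0=0x40
epilogue: pop r4=0xf8, sp=0x78
epilogue: pop r3=0x23, sp=0x79
epilogue: pop r1=0x8b, sp=0x7a
r0 is caller-saved → body value

REG = 0x40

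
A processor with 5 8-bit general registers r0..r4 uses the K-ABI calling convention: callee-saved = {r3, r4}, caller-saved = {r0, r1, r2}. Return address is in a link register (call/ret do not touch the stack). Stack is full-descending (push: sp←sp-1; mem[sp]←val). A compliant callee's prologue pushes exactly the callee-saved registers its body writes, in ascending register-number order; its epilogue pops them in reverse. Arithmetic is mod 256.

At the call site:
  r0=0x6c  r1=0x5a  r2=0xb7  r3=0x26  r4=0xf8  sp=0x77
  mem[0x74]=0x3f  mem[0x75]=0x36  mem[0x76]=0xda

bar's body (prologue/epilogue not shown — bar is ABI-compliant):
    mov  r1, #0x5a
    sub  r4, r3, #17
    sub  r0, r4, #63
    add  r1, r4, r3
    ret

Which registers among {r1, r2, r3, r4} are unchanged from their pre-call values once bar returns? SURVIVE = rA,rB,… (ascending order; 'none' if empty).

SURVIVE = r2,r3,r4

prologue: push r4 → mem[0x76]=0xf8, sp=0x76
body[0] mov  r1, #0x5a → r1=0x5a
body[1] sub  r4, r3, #17 → r4=0x15
body[2] sub  r0, r4, #63 → r0=0xd6
body[3] add  r1, r4, r3 → r1=0x3b
epilogue: pop r4=0xf8, sp=0x77
r1: caller-saved, written=True
r2: caller-saved, written=False
r3: callee-saved, written=False
r4: callee-saved, written=True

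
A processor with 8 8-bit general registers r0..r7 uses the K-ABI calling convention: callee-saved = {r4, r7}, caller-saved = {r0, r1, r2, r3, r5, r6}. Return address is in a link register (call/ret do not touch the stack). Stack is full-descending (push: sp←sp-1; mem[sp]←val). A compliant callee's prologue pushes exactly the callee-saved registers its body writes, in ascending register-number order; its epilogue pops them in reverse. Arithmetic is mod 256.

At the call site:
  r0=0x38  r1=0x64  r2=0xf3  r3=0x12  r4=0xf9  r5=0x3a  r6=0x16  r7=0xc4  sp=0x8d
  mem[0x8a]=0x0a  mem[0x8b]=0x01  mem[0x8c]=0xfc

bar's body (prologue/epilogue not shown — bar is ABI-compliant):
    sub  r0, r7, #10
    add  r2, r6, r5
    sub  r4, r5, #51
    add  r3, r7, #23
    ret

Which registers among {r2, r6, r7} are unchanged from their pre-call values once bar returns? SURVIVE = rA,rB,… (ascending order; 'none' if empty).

SURVIVE = r6,r7

prologue: push r4 -> mem[0x8c]=0xf9, sp=0x8c
body[0] sub  r0, r7, #10 -> r0=0xba
body[1] add  r2, r6, r5 -> r2=0x50
body[2] sub  r4, r5, #51 -> r4=0x07
body[3] add  r3, r7, #23 -> r3=0xdb
epilogue: pop r4=0xf9, sp=0x8d
r2: caller-saved, written=True
r6: caller-saved, written=False
r7: callee-saved, written=False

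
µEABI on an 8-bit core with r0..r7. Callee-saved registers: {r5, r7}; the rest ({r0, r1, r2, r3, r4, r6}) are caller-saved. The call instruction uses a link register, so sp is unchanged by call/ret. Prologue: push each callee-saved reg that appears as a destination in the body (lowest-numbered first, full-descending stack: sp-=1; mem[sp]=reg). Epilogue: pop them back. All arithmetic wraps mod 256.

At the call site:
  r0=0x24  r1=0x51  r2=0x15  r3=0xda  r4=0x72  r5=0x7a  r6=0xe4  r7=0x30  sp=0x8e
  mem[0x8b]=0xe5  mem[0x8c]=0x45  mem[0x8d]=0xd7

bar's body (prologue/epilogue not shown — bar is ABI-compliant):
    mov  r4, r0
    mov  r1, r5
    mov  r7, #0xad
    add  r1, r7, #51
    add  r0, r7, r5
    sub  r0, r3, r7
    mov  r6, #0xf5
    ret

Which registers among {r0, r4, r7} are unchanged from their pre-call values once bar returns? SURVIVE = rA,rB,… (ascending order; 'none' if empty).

prologue: push r7 -> mem[0x8d]=0x30, sp=0x8d
body[0] mov  r4, r0 -> r4=0x24
body[1] mov  r1, r5 -> r1=0x7a
body[2] mov  r7, #0xad -> r7=0xad
body[3] add  r1, r7, #51 -> r1=0xe0
body[4] add  r0, r7, r5 -> r0=0x27
body[5] sub  r0, r3, r7 -> r0=0x2d
body[6] mov  r6, #0xf5 -> r6=0xf5
epilogue: pop r7=0x30, sp=0x8e
r0: caller-saved, written=True
r4: caller-saved, written=True
r7: callee-saved, written=True

SURVIVE = r7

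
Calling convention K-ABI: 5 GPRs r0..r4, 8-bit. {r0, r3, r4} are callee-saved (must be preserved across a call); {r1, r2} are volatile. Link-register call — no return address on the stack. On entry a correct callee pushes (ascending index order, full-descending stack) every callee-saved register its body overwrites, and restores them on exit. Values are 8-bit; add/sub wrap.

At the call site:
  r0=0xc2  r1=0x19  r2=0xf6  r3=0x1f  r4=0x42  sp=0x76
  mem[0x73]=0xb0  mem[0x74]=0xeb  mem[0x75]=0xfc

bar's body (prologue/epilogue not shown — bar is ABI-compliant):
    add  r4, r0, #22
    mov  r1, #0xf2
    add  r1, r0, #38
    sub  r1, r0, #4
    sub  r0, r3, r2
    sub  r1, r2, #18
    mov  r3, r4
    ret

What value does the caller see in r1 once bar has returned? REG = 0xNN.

prologue: push r0 → mem[0x75]=0xc2, sp=0x75
prologue: push r3 → mem[0x74]=0x1f, sp=0x74
prologue: push r4 → mem[0x73]=0x42, sp=0x73
body[0] add  r4, r0, #22 → r4=0xd8
body[1] mov  r1, #0xf2 → r1=0xf2
body[2] add  r1, r0, #38 → r1=0xe8
body[3] sub  r1, r0, #4 → r1=0xbe
body[4] sub  r0, r3, r2 → r0=0x29
body[5] sub  r1, r2, #18 → r1=0xe4
body[6] mov  r3, r4 → r3=0xd8
epilogue: pop r4=0x42, sp=0x74
epilogue: pop r3=0x1f, sp=0x75
epilogue: pop r0=0xc2, sp=0x76
r1 is caller-saved → body value

REG = 0xe4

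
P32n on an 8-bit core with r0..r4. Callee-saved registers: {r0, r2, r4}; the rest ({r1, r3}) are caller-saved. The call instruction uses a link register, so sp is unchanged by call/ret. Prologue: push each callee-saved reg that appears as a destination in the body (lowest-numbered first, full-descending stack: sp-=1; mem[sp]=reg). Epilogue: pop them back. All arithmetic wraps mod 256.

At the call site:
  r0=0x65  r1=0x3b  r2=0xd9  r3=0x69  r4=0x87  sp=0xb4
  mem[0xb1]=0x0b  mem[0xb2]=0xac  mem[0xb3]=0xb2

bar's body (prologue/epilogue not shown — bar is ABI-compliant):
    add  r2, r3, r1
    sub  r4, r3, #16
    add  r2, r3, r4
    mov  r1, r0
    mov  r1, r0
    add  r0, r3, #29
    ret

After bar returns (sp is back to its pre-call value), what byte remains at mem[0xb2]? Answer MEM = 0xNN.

MEM = 0xd9

prologue: push r0 → mem[0xb3]=0x65, sp=0xb3
prologue: push r2 → mem[0xb2]=0xd9, sp=0xb2
prologue: push r4 → mem[0xb1]=0x87, sp=0xb1
body[0] add  r2, r3, r1 → r2=0xa4
body[1] sub  r4, r3, #16 → r4=0x59
body[2] add  r2, r3, r4 → r2=0xc2
body[3] mov  r1, r0 → r1=0x65
body[4] mov  r1, r0 → r1=0x65
body[5] add  r0, r3, #29 → r0=0x86
epilogue: pop r4=0x87, sp=0xb2
epilogue: pop r2=0xd9, sp=0xb3
epilogue: pop r0=0x65, sp=0xb4
prologue pushed ['r0', 'r2', 'r4'] at ['0xb3', '0xb2', '0xb1']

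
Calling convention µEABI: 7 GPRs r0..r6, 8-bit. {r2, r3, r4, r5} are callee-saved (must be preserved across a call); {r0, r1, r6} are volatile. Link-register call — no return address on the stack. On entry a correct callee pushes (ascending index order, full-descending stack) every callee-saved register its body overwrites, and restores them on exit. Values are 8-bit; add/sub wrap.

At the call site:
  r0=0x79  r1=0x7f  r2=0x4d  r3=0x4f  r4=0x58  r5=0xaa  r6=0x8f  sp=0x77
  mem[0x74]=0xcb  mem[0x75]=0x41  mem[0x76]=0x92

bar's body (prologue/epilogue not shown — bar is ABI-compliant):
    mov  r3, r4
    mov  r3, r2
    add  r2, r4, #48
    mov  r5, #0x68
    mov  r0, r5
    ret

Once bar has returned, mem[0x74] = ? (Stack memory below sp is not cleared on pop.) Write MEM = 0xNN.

MEM = 0xaa

prologue: push r2 → mem[0x76]=0x4d, sp=0x76
prologue: push r3 → mem[0x75]=0x4f, sp=0x75
prologue: push r5 → mem[0x74]=0xaa, sp=0x74
body[0] mov  r3, r4 → r3=0x58
body[1] mov  r3, r2 → r3=0x4d
body[2] add  r2, r4, #48 → r2=0x88
body[3] mov  r5, #0x68 → r5=0x68
body[4] mov  r0, r5 → r0=0x68
epilogue: pop r5=0xaa, sp=0x75
epilogue: pop r3=0x4f, sp=0x76
epilogue: pop r2=0x4d, sp=0x77
prologue pushed ['r2', 'r3', 'r5'] at ['0x76', '0x75', '0x74']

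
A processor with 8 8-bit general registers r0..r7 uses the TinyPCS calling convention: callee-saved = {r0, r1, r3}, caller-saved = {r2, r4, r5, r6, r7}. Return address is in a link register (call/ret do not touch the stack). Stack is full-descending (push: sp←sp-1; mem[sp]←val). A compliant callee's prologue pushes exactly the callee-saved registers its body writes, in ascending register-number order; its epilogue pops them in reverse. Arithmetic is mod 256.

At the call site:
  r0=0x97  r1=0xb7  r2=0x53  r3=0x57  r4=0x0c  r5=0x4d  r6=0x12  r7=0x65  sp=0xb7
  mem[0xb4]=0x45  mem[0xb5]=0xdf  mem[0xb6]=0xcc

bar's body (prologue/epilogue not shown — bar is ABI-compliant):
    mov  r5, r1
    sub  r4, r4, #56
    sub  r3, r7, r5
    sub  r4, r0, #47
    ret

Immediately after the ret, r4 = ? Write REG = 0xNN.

prologue: push r3 -> mem[0xb6]=0x57, sp=0xb6
body[0] mov  r5, r1 -> r5=0xb7
body[1] sub  r4, r4, #56 -> r4=0xd4
body[2] sub  r3, r7, r5 -> r3=0xae
body[3] sub  r4, r0, #47 -> r4=0x68
epilogue: pop r3=0x57, sp=0xb7
r4 is caller-saved -> body value

REG = 0x68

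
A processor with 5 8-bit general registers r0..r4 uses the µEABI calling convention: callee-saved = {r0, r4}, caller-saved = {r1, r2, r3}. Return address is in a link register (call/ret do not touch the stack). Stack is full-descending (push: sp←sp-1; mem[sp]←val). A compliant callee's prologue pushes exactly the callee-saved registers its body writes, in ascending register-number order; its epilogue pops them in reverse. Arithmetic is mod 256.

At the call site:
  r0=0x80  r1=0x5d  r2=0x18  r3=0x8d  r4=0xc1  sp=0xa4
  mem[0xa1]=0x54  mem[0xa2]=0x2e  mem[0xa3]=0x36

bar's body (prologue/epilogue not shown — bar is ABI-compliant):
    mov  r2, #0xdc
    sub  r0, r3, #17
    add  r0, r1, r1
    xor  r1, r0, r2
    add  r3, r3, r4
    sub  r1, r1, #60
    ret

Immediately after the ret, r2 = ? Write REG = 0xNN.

prologue: push r0 -> mem[0xa3]=0x80, sp=0xa3
body[0] mov  r2, #0xdc -> r2=0xdc
body[1] sub  r0, r3, #17 -> r0=0x7c
body[2] add  r0, r1, r1 -> r0=0xba
body[3] xor  r1, r0, r2 -> r1=0x66
body[4] add  r3, r3, r4 -> r3=0x4e
body[5] sub  r1, r1, #60 -> r1=0x2a
epilogue: pop r0=0x80, sp=0xa4
r2 is caller-saved -> body value

REG = 0xdc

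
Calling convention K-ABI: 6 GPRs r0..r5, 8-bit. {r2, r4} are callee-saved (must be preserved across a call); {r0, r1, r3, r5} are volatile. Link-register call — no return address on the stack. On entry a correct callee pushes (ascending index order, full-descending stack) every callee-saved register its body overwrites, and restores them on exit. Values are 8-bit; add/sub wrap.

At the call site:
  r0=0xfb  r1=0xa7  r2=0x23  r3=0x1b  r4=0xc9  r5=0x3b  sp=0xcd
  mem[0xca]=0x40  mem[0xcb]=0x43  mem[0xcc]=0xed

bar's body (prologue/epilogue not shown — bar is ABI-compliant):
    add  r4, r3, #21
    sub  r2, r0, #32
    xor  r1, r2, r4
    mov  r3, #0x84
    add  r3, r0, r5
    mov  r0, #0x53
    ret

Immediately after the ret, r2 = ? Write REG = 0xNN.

prologue: push r2 → mem[0xcc]=0x23, sp=0xcc
prologue: push r4 → mem[0xcb]=0xc9, sp=0xcb
body[0] add  r4, r3, #21 → r4=0x30
body[1] sub  r2, r0, #32 → r2=0xdb
body[2] xor  r1, r2, r4 → r1=0xeb
body[3] mov  r3, #0x84 → r3=0x84
body[4] add  r3, r0, r5 → r3=0x36
body[5] mov  r0, #0x53 → r0=0x53
epilogue: pop r4=0xc9, sp=0xcc
epilogue: pop r2=0x23, sp=0xcd
r2 is callee-saved → restored

REG = 0x23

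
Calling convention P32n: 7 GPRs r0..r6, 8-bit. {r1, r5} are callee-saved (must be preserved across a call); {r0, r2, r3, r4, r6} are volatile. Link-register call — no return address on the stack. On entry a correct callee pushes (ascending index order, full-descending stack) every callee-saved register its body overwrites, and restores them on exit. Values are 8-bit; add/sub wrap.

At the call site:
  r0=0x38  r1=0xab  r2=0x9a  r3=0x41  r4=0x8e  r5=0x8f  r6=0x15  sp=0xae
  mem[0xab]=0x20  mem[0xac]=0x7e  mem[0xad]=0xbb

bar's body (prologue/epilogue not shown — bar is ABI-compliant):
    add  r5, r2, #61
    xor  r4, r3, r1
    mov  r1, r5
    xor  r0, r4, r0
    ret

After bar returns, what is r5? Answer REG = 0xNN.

prologue: push r1 -> mem[0xad]=0xab, sp=0xad
prologue: push r5 -> mem[0xac]=0x8f, sp=0xac
body[0] add  r5, r2, #61 -> r5=0xd7
body[1] xor  r4, r3, r1 -> r4=0xea
body[2] mov  r1, r5 -> r1=0xd7
body[3] xor  r0, r4, r0 -> r0=0xd2
epilogue: pop r5=0x8f, sp=0xad
epilogue: pop r1=0xab, sp=0xae
r5 is callee-saved -> restored

REG = 0x8f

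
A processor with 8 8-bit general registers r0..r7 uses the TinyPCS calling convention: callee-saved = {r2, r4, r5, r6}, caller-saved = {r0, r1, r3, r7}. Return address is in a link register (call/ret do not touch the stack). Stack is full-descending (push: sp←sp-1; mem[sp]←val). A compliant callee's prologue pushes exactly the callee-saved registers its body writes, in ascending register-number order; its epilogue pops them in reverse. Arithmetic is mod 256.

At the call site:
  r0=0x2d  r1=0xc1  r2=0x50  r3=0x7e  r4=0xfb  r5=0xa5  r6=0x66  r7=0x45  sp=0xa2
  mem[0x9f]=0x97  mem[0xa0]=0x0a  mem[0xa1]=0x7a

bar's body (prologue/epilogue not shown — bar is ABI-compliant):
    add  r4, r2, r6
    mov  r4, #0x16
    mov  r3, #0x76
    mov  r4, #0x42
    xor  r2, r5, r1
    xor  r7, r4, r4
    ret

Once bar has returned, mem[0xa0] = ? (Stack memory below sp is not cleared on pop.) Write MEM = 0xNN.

MEM = 0xfb

prologue: push r2 -> mem[0xa1]=0x50, sp=0xa1
prologue: push r4 -> mem[0xa0]=0xfb, sp=0xa0
body[0] add  r4, r2, r6 -> r4=0xb6
body[1] mov  r4, #0x16 -> r4=0x16
body[2] mov  r3, #0x76 -> r3=0x76
body[3] mov  r4, #0x42 -> r4=0x42
body[4] xor  r2, r5, r1 -> r2=0x64
body[5] xor  r7, r4, r4 -> r7=0x00
epilogue: pop r4=0xfb, sp=0xa1
epilogue: pop r2=0x50, sp=0xa2
prologue pushed ['r2', 'r4'] at ['0xa1', '0xa0']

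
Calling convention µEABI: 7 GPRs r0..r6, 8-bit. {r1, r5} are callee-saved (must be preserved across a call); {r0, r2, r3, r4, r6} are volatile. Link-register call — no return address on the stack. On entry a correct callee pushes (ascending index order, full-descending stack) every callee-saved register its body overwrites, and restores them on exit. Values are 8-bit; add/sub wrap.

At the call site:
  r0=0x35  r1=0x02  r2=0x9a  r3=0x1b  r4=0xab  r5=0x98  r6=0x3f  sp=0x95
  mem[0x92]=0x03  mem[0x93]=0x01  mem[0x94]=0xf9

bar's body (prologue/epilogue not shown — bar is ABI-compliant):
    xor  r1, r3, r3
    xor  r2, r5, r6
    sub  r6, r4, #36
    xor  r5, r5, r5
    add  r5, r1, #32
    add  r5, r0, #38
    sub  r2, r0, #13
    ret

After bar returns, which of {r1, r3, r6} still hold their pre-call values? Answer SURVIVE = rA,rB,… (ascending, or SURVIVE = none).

SURVIVE = r1,r3

prologue: push r1 → mem[0x94]=0x02, sp=0x94
prologue: push r5 → mem[0x93]=0x98, sp=0x93
body[0] xor  r1, r3, r3 → r1=0x00
body[1] xor  r2, r5, r6 → r2=0xa7
body[2] sub  r6, r4, #36 → r6=0x87
body[3] xor  r5, r5, r5 → r5=0x00
body[4] add  r5, r1, #32 → r5=0x20
body[5] add  r5, r0, #38 → r5=0x5b
body[6] sub  r2, r0, #13 → r2=0x28
epilogue: pop r5=0x98, sp=0x94
epilogue: pop r1=0x02, sp=0x95
r1: callee-saved, written=True
r3: caller-saved, written=False
r6: caller-saved, written=True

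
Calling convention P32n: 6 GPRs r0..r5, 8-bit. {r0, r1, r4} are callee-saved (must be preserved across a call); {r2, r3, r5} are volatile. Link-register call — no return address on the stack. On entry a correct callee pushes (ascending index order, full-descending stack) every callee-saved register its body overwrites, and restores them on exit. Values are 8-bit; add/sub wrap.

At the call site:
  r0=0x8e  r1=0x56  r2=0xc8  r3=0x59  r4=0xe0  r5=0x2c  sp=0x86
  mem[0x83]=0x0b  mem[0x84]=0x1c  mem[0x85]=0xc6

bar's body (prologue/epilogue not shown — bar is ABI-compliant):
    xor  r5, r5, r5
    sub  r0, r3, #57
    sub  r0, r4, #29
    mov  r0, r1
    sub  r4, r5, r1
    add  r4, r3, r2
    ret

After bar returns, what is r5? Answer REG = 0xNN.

prologue: push r0 → mem[0x85]=0x8e, sp=0x85
prologue: push r4 → mem[0x84]=0xe0, sp=0x84
body[0] xor  r5, r5, r5 → r5=0x00
body[1] sub  r0, r3, #57 → r0=0x20
body[2] sub  r0, r4, #29 → r0=0xc3
body[3] mov  r0, r1 → r0=0x56
body[4] sub  r4, r5, r1 → r4=0xaa
body[5] add  r4, r3, r2 → r4=0x21
epilogue: pop r4=0xe0, sp=0x85
epilogue: pop r0=0x8e, sp=0x86
r5 is caller-saved → body value

REG = 0x00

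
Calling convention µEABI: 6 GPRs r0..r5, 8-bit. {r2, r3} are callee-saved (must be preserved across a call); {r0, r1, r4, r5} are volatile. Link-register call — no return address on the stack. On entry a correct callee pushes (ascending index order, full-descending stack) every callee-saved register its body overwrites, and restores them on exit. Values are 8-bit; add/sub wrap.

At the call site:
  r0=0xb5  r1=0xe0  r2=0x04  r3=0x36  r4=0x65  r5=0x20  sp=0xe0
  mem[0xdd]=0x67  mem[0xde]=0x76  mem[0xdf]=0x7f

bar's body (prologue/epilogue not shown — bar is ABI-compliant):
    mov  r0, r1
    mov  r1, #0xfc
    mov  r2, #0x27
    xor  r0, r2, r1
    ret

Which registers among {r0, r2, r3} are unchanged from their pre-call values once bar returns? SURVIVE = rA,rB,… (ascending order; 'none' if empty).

SURVIVE = r2,r3

prologue: push r2 -> mem[0xdf]=0x04, sp=0xdf
body[0] mov  r0, r1 -> r0=0xe0
body[1] mov  r1, #0xfc -> r1=0xfc
body[2] mov  r2, #0x27 -> r2=0x27
body[3] xor  r0, r2, r1 -> r0=0xdb
epilogue: pop r2=0x04, sp=0xe0
r0: caller-saved, written=True
r2: callee-saved, written=True
r3: callee-saved, written=False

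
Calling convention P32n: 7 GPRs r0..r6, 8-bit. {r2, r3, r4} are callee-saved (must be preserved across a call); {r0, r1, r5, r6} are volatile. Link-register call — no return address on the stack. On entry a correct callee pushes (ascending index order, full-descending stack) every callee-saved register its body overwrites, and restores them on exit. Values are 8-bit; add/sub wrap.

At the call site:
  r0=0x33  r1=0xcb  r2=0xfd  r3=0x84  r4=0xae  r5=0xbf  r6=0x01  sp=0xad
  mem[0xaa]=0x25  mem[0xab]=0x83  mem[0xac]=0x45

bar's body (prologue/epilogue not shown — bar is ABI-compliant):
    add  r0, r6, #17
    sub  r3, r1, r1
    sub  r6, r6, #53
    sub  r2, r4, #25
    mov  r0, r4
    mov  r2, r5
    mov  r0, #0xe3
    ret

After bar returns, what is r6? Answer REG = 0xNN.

prologue: push r2 → mem[0xac]=0xfd, sp=0xac
prologue: push r3 → mem[0xab]=0x84, sp=0xab
body[0] add  r0, r6, #17 → r0=0x12
body[1] sub  r3, r1, r1 → r3=0x00
body[2] sub  r6, r6, #53 → r6=0xcc
body[3] sub  r2, r4, #25 → r2=0x95
body[4] mov  r0, r4 → r0=0xae
body[5] mov  r2, r5 → r2=0xbf
body[6] mov  r0, #0xe3 → r0=0xe3
epilogue: pop r3=0x84, sp=0xac
epilogue: pop r2=0xfd, sp=0xad
r6 is caller-saved → body value

REG = 0xcc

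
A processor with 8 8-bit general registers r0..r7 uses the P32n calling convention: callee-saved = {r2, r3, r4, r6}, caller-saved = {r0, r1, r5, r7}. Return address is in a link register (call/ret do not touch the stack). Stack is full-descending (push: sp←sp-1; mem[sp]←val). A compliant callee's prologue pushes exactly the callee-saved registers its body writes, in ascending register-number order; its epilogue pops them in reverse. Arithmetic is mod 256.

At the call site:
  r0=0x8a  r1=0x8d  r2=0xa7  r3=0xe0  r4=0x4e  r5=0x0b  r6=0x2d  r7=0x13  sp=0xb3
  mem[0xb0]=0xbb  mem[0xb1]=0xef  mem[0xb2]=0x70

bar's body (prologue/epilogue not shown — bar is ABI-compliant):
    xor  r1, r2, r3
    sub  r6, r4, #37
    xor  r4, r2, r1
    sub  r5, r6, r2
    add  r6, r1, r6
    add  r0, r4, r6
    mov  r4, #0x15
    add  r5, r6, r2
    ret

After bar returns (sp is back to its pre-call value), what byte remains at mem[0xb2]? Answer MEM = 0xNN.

MEM = 0x4e

prologue: push r4 -> mem[0xb2]=0x4e, sp=0xb2
prologue: push r6 -> mem[0xb1]=0x2d, sp=0xb1
body[0] xor  r1, r2, r3 -> r1=0x47
body[1] sub  r6, r4, #37 -> r6=0x29
body[2] xor  r4, r2, r1 -> r4=0xe0
body[3] sub  r5, r6, r2 -> r5=0x82
body[4] add  r6, r1, r6 -> r6=0x70
body[5] add  r0, r4, r6 -> r0=0x50
body[6] mov  r4, #0x15 -> r4=0x15
body[7] add  r5, r6, r2 -> r5=0x17
epilogue: pop r6=0x2d, sp=0xb2
epilogue: pop r4=0x4e, sp=0xb3
prologue pushed ['r4', 'r6'] at ['0xb2', '0xb1']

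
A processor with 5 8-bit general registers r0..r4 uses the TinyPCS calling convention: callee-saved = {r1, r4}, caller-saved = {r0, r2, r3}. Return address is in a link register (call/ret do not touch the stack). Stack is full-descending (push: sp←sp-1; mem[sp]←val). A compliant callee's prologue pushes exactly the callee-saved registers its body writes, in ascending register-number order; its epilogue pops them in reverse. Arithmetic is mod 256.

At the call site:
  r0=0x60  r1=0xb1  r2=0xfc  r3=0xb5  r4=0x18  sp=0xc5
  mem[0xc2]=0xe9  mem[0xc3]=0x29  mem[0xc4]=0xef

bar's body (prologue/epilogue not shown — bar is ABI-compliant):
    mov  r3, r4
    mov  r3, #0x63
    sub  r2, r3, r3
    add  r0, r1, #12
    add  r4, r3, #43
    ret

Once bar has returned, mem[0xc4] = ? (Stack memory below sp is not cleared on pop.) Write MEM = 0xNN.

MEM = 0x18

prologue: push r4 -> mem[0xc4]=0x18, sp=0xc4
body[0] mov  r3, r4 -> r3=0x18
body[1] mov  r3, #0x63 -> r3=0x63
body[2] sub  r2, r3, r3 -> r2=0x00
body[3] add  r0, r1, #12 -> r0=0xbd
body[4] add  r4, r3, #43 -> r4=0x8e
epilogue: pop r4=0x18, sp=0xc5
prologue pushed ['r4'] at ['0xc4']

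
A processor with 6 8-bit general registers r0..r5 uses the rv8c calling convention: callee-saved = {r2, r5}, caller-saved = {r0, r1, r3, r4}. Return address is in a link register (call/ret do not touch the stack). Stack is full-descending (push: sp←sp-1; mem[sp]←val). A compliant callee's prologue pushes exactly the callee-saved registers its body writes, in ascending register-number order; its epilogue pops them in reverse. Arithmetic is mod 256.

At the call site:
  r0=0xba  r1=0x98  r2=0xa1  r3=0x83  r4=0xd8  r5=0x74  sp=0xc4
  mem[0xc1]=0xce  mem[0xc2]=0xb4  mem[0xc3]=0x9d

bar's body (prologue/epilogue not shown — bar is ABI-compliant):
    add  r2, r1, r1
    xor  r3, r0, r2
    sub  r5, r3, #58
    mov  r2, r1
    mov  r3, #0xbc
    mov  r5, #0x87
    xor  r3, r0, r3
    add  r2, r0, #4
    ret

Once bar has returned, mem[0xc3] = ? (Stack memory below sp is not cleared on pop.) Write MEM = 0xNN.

MEM = 0xa1

prologue: push r2 → mem[0xc3]=0xa1, sp=0xc3
prologue: push r5 → mem[0xc2]=0x74, sp=0xc2
body[0] add  r2, r1, r1 → r2=0x30
body[1] xor  r3, r0, r2 → r3=0x8a
body[2] sub  r5, r3, #58 → r5=0x50
body[3] mov  r2, r1 → r2=0x98
body[4] mov  r3, #0xbc → r3=0xbc
body[5] mov  r5, #0x87 → r5=0x87
body[6] xor  r3, r0, r3 → r3=0x06
body[7] add  r2, r0, #4 → r2=0xbe
epilogue: pop r5=0x74, sp=0xc3
epilogue: pop r2=0xa1, sp=0xc4
prologue pushed ['r2', 'r5'] at ['0xc3', '0xc2']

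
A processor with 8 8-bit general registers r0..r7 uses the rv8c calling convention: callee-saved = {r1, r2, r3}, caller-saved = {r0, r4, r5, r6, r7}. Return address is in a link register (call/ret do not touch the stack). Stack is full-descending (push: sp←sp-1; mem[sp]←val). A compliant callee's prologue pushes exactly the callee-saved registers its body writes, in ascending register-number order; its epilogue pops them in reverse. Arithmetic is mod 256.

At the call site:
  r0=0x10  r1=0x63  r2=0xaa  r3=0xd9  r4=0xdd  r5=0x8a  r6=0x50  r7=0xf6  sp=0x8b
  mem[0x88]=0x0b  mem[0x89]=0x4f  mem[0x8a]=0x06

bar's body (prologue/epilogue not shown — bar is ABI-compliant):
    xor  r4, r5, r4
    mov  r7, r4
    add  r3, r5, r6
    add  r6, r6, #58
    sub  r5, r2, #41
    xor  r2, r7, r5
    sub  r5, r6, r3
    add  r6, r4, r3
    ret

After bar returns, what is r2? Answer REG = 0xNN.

prologue: push r2 -> mem[0x8a]=0xaa, sp=0x8a
prologue: push r3 -> mem[0x89]=0xd9, sp=0x89
body[0] xor  r4, r5, r4 -> r4=0x57
body[1] mov  r7, r4 -> r7=0x57
body[2] add  r3, r5, r6 -> r3=0xda
body[3] add  r6, r6, #58 -> r6=0x8a
body[4] sub  r5, r2, #41 -> r5=0x81
body[5] xor  r2, r7, r5 -> r2=0xd6
body[6] sub  r5, r6, r3 -> r5=0xb0
body[7] add  r6, r4, r3 -> r6=0x31
epilogue: pop r3=0xd9, sp=0x8a
epilogue: pop r2=0xaa, sp=0x8b
r2 is callee-saved -> restored

REG = 0xaa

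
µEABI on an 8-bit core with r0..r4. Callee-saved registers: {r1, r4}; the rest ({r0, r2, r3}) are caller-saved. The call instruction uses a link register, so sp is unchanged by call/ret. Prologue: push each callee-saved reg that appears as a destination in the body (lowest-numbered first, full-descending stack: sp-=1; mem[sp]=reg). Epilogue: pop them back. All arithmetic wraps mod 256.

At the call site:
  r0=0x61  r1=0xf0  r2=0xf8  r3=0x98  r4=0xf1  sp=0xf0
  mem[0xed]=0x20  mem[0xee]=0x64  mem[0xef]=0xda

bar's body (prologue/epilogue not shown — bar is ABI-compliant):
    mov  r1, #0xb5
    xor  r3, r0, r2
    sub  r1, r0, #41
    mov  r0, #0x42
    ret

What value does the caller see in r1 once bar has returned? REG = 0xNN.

prologue: push r1 → mem[0xef]=0xf0, sp=0xef
body[0] mov  r1, #0xb5 → r1=0xb5
body[1] xor  r3, r0, r2 → r3=0x99
body[2] sub  r1, r0, #41 → r1=0x38
body[3] mov  r0, #0x42 → r0=0x42
epilogue: pop r1=0xf0, sp=0xf0
r1 is callee-saved → restored

REG = 0xf0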